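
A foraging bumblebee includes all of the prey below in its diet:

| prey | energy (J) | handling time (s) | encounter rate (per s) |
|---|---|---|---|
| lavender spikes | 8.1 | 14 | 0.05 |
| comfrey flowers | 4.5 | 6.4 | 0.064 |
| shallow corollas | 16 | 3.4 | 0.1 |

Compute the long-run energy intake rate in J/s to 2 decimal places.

0.94 J/s

R = Σλ_iE_i / (1 + Σλ_ih_i)
Numerator: 0.05×8.1 + 0.064×4.5 + 0.1×16 = 2.293
Denominator: 1 + 0.05×14 + 0.064×6.4 + 0.1×3.4 = 2.45
R = 2.293/2.45 = 0.9361 J/s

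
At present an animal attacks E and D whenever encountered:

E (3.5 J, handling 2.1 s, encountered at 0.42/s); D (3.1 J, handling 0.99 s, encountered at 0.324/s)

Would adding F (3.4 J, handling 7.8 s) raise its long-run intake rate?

Intake rate on the current diet: R = (0.42×3.5 + 0.324×3.1) / (1 + 0.42×2.1 + 0.324×0.99) = 2.474/2.203 = 1.123 J/s.
F: E/h = 3.4/7.8 = 0.4359 J/s.
0.4359 < 1.123, so adding F would lower the average — exclude it.

No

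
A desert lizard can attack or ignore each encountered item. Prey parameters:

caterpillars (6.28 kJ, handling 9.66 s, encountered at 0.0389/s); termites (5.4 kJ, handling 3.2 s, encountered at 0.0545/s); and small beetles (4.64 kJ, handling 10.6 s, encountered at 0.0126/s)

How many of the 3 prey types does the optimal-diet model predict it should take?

3

Rank by E/h (kJ/s): termites 1.69, caterpillars 0.65, small beetles 0.438. Include each in turn until the next type's E/h falls below the running intake rate.
Rate on top 1: 0.2506. caterpillars: 0.65 > 0.2506 → include.
Rate on top 2: 0.3474. small beetles: 0.438 > 0.3474 → include.
Optimal diet: termites, caterpillars, small beetles — 3 of 3 types.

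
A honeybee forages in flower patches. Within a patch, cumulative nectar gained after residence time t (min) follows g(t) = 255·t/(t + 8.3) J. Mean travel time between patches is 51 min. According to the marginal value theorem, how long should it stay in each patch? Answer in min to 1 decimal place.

20.6 min

Maximise g(t)/(T+t): set derivative to zero → g'(t)(T+t) = g(t).
g'(t) = 255·8.3/(t + 8.3)². Setting 255·8.3/(t+8.3)² = 255t/[(t+8.3)(51+t)] gives 8.3(51+t) = t(t+8.3), so t² = 8.3×51 = 423.3.
t* = √423.3 = 20.57 min.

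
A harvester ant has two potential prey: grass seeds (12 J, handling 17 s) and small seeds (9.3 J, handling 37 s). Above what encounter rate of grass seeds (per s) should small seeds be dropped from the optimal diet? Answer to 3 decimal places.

0.033 per s

The zero-one rule: include small seeds iff E₂/h₂ > λE₁/(1+λh₁). Equality gives the switch point.
λE₁h₂ = E₂ + λE₂h₁ ⇒ λ = E₂/(E₁h₂ − E₂h₁) = 9.3/(444 − 158.1) = 0.03253 per s.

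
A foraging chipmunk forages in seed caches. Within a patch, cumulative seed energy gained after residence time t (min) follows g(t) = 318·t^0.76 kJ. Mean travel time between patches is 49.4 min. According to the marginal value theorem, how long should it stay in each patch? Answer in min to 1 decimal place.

By the marginal value theorem, leave when the instantaneous gain rate g'(t) equals the habitat-wide average g(t)/(T + t).
g'(t) = 0.76·318·t^-0.24. Setting 0.76·318·t^-0.24 = 318·t^0.76/(49.4+t) gives 0.76(49.4+t) = t, so 0.24·t = 0.76×49.4.
t* = 0.76×49.4/0.24 = 156.4 min.

156.4 min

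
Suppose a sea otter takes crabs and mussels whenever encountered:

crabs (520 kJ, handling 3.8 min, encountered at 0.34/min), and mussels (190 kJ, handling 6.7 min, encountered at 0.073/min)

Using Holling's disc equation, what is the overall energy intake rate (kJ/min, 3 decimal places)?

68.559 kJ/min

R = (0.34×520 + 0.073×190) / (1 + 0.34×3.8 + 0.073×6.7) = 190.7/2.781 = 68.56 kJ/min.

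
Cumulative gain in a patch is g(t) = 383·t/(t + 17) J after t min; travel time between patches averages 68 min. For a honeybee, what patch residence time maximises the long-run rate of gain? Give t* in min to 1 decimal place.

Maximise g(t)/(T+t): set derivative to zero → g'(t)(T+t) = g(t).
g'(t) = 383·17/(t + 17)². Setting 383·17/(t+17)² = 383t/[(t+17)(68+t)] gives 17(68+t) = t(t+17), so t² = 17×68 = 1156.
t* = √1156 = 34 min.

34.0 min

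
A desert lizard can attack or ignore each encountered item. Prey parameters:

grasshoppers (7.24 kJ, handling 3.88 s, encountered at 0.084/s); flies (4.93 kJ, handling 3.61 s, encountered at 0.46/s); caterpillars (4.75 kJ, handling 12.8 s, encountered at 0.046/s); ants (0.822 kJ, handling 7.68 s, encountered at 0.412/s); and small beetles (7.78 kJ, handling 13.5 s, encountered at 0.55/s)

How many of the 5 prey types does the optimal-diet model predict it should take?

Rank by E/h (kJ/s): grasshoppers 1.87, flies 1.37, small beetles 0.576, caterpillars 0.371, ants 0.107. Include each in turn until the next type's E/h falls below the running intake rate.
Rate on top 1: 0.4587. flies: 1.37 > 0.4587 → include.
Rate on top 2: 0.963. small beetles: 0.576 < 0.963 → exclude; stop.
Optimal diet: grasshoppers, flies — 2 of 5 types.

2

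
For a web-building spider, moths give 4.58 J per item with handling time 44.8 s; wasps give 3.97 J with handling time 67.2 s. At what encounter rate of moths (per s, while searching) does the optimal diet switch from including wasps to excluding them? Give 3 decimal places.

0.031 per s

At the threshold, the rate on moths alone equals the profitability of wasps: λ·4.58/(1 + λ·44.8) = 3.97/67.2 = 0.05908.
Rearranging, λ(4.58 − 0.05908×44.8) = 0.05908, so λ = 0.05908/1.933 = 0.03056 per s.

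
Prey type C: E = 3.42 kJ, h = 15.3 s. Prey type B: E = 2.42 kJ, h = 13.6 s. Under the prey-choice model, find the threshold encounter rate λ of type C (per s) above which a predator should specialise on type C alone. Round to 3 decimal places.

0.255 per s

At the threshold, the rate on type C alone equals the profitability of type B: λ·3.42/(1 + λ·15.3) = 2.42/13.6 = 0.1779.
Rearranging, λ(3.42 − 0.1779×15.3) = 0.1779, so λ = 0.1779/0.6975 = 0.2551 per s.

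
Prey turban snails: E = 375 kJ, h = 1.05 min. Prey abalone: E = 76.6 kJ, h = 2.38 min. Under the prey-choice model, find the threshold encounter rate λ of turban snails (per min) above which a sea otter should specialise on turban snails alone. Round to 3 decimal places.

0.094 per min

Drop abalone once their profitability E₂/h₂ falls below the rate achievable on turban snails alone: E₂/h₂ = λE₁/(1 + λh₁).
Solve for λ: λE₁h₂ = E₂(1 + λh₁) → λ(E₁h₂ − E₂h₁) = E₂ → λ = E₂/(E₁h₂ − E₂h₁).
λ = 76.6/(375×2.38 − 76.6×1.05) = 76.6/812.1 = 0.09433 per min.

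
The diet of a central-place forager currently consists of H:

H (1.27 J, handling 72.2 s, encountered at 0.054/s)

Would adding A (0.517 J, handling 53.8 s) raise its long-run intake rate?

Intake rate on the current diet: R = (0.054×1.27) / (1 + 0.054×72.2) = 0.06858/4.899 = 0.014 J/s.
A: E/h = 0.517/53.8 = 0.00961 J/s.
0.00961 < 0.014, so adding A would lower the average — exclude it.

No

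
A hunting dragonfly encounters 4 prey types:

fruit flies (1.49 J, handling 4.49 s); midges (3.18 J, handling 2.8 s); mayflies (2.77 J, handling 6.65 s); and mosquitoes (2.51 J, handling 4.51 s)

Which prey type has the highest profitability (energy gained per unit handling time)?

midges

Profitability E/h (J/s): fruit flies = 1.49/4.49 = 0.332, midges = 3.18/2.8 = 1.14, mayflies = 2.77/6.65 = 0.417, mosquitoes = 2.51/4.51 = 0.557.
Ranked: midges > mosquitoes > mayflies > fruit flies.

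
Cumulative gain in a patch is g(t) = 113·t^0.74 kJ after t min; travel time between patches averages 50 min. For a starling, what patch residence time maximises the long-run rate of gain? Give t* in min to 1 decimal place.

142.3 min

Optimal t* satisfies g'(t*) = g(t*)/(T + t*).
g'(t) = 0.74·113·t^-0.26. Setting 0.74·113·t^-0.26 = 113·t^0.74/(50+t) gives 0.74(50+t) = t, so 0.26·t = 0.74×50.
t* = 0.74×50/0.26 = 142.3 min.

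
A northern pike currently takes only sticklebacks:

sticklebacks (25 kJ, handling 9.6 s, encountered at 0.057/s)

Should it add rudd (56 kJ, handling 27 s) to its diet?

Yes

Intake rate on the current diet: R = (0.057×25) / (1 + 0.057×9.6) = 1.425/1.547 = 0.921 kJ/s.
rudd: E/h = 56/27 = 2.074 kJ/s.
2.074 > 0.921, so adding rudd raises the average — include it.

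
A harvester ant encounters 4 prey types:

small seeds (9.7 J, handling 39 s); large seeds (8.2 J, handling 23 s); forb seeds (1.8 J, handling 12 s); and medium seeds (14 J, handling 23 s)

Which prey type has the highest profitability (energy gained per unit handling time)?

medium seeds

Profitability E/h (J/s): small seeds = 9.7/39 = 0.249, large seeds = 8.2/23 = 0.357, forb seeds = 1.8/12 = 0.15, medium seeds = 14/23 = 0.609.
Ranked: medium seeds > large seeds > small seeds > forb seeds.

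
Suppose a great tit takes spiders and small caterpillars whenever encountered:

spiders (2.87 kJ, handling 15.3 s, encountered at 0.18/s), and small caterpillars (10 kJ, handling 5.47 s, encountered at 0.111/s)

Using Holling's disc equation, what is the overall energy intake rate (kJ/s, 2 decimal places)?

0.37 kJ/s

Energy encountered per unit search time: 0.18×2.87 + 0.111×10 = 1.627 kJ/s.
Handling time per unit search time: 0.18×15.3 + 0.111×5.47 = 3.361.
Rate = 1.627/(1 + 3.361) = 0.373 kJ/s.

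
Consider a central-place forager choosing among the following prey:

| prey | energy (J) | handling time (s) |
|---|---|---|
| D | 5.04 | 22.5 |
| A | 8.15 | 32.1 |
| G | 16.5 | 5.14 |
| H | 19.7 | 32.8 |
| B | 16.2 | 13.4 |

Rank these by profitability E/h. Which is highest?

G

In descending order of E/h:
G: 16.5/5.14 = 3.21 J/s
B: 16.2/13.4 = 1.21 J/s
H: 19.7/32.8 = 0.601 J/s
A: 8.15/32.1 = 0.254 J/s
D: 5.04/22.5 = 0.224 J/s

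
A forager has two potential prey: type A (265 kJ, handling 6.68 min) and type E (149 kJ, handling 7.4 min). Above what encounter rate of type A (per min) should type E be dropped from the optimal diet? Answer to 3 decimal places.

0.154 per min

The zero-one rule: include type E iff E₂/h₂ > λE₁/(1+λh₁). Equality gives the switch point.
λE₁h₂ = E₂ + λE₂h₁ ⇒ λ = E₂/(E₁h₂ − E₂h₁) = 149/(1961 − 995.3) = 0.1543 per min.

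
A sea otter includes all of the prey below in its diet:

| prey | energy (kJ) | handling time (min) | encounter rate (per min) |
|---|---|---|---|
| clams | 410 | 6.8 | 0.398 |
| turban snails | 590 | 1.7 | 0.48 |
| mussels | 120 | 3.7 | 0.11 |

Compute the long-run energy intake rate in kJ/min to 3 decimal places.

Energy encountered per unit search time: 0.398×410 + 0.48×590 + 0.11×120 = 459.6 kJ/min.
Handling time per unit search time: 0.398×6.8 + 0.48×1.7 + 0.11×3.7 = 3.929.
Rate = 459.6/(1 + 3.929) = 93.23 kJ/min.

93.232 kJ/min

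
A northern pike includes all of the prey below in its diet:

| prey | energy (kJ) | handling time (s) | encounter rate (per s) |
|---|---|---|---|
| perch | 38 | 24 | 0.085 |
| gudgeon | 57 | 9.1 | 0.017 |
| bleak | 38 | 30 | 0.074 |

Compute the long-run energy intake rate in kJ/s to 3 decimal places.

R = Σλ_iE_i / (1 + Σλ_ih_i)
Numerator: 0.085×38 + 0.017×57 + 0.074×38 = 7.011
Denominator: 1 + 0.085×24 + 0.017×9.1 + 0.074×30 = 5.415
R = 7.011/5.415 = 1.295 kJ/s

1.295 kJ/s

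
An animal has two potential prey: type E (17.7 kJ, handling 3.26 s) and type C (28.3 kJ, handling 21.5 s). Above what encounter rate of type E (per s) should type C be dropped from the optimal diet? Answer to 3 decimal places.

0.098 per s

At the threshold, the rate on type E alone equals the profitability of type C: λ·17.7/(1 + λ·3.26) = 28.3/21.5 = 1.316.
Rearranging, λ(17.7 − 1.316×3.26) = 1.316, so λ = 1.316/13.41 = 0.09816 per s.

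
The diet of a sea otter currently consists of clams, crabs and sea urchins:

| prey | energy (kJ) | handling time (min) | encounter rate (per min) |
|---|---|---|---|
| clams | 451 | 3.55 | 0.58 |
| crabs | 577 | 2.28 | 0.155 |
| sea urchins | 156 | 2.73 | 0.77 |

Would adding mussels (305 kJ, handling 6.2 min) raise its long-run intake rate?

On clams, crabs and sea urchins alone, R = ΣλE/(1+Σλh) = 471.1/5.514 = 85.44 kJ/min.
Profitability of mussels: 305/6.2 = 49.19 kJ/min.
Since 49.19 < R, time spent handling mussels is better spent searching.

No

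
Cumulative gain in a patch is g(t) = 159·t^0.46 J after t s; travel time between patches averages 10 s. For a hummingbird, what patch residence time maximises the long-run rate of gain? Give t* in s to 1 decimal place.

8.5 s

By the marginal value theorem, leave when the instantaneous gain rate g'(t) equals the habitat-wide average g(t)/(T + t).
g'(t) = 0.46·159·t^-0.54. Setting 0.46·159·t^-0.54 = 159·t^0.46/(10+t) gives 0.46(10+t) = t, so 0.54·t = 0.46×10.
t* = 0.46×10/0.54 = 8.519 s.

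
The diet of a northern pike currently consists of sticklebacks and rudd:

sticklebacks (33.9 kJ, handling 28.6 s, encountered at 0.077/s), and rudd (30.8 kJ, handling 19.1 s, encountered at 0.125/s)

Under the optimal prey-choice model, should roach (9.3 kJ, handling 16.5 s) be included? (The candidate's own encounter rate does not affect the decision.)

No

Intake rate on the current diet: R = (0.077×33.9 + 0.125×30.8) / (1 + 0.077×28.6 + 0.125×19.1) = 6.46/5.59 = 1.156 kJ/s.
Profitability of roach: 9.3/16.5 = 0.5636 kJ/s.
Since 0.5636 < R, time spent handling roach is better spent searching.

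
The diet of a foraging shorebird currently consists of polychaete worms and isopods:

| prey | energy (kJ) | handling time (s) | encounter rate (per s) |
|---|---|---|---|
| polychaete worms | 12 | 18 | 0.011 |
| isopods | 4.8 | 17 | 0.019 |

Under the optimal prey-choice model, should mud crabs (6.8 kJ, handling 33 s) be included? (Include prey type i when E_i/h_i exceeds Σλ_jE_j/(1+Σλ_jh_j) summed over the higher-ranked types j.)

Yes

Intake rate on the current diet: R = (0.011×12 + 0.019×4.8) / (1 + 0.011×18 + 0.019×17) = 0.2232/1.521 = 0.1467 kJ/s.
mud crabs: E/h = 6.8/33 = 0.2061 kJ/s.
0.2061 > 0.1467, so adding mud crabs raises the average — include it.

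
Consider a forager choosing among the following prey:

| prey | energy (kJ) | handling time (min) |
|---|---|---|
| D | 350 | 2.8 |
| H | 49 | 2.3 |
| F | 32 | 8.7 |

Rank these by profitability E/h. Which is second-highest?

In descending order of E/h:
D: 350/2.8 = 125 kJ/min
H: 49/2.3 = 21.3 kJ/min
F: 32/8.7 = 3.68 kJ/min

H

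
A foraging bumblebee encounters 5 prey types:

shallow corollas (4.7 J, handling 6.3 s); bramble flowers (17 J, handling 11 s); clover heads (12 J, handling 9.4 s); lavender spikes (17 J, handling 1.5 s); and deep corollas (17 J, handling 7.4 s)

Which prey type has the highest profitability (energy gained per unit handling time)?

lavender spikes

Profitability E/h (J/s): shallow corollas = 4.7/6.3 = 0.746, bramble flowers = 17/11 = 1.55, clover heads = 12/9.4 = 1.28, lavender spikes = 17/1.5 = 11.3, deep corollas = 17/7.4 = 2.3.
Ranked: lavender spikes > deep corollas > bramble flowers > clover heads > shallow corollas.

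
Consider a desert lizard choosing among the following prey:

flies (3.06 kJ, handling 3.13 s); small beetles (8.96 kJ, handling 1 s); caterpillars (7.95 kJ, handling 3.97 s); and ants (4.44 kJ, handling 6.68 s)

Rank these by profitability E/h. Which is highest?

In descending order of E/h:
small beetles: 8.96/1 = 8.96 kJ/s
caterpillars: 7.95/3.97 = 2 kJ/s
flies: 3.06/3.13 = 0.978 kJ/s
ants: 4.44/6.68 = 0.665 kJ/s

small beetles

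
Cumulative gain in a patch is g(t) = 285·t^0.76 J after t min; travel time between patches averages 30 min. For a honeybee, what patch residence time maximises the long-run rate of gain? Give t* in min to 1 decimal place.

95.0 min

Maximise g(t)/(T+t): set derivative to zero → g'(t)(T+t) = g(t).
g'(t) = 0.76·285·t^-0.24. Setting 0.76·285·t^-0.24 = 285·t^0.76/(30+t) gives 0.76(30+t) = t, so 0.24·t = 0.76×30.
t* = 0.76×30/0.24 = 95 min.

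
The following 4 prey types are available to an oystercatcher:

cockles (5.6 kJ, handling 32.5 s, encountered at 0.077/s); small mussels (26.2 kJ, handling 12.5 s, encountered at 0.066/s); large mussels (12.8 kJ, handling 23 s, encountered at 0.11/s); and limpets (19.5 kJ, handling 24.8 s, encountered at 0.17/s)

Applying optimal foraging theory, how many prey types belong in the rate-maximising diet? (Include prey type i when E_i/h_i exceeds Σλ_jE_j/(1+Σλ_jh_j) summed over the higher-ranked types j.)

Profitabilities (E/h, kJ/s): small mussels 2.1, limpets 0.786, large mussels 0.557, cockles 0.172. Add prey in this order while the next type's profitability exceeds the intake rate on those already taken.
Rate on top 1: 0.9475. limpets: 0.786 < 0.9475 → exclude; stop.
Optimal diet: small mussels — 1 of 4 types.

1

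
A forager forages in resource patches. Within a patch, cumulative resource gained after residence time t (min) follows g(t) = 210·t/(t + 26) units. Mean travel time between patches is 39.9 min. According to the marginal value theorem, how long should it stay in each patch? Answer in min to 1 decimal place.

32.2 min

Optimal t* satisfies g'(t*) = g(t*)/(T + t*).
g'(t) = 210·26/(t + 26)². Setting 210·26/(t+26)² = 210t/[(t+26)(39.9+t)] gives 26(39.9+t) = t(t+26), so t² = 26×39.9 = 1037.
t* = √1037 = 32.21 min.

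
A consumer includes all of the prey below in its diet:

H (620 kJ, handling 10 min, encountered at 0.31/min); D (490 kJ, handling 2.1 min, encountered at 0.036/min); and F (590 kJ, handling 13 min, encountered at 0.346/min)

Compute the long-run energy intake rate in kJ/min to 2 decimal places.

47.73 kJ/min

R = (0.31×620 + 0.036×490 + 0.346×590) / (1 + 0.31×10 + 0.036×2.1 + 0.346×13) = 414/8.674 = 47.73 kJ/min.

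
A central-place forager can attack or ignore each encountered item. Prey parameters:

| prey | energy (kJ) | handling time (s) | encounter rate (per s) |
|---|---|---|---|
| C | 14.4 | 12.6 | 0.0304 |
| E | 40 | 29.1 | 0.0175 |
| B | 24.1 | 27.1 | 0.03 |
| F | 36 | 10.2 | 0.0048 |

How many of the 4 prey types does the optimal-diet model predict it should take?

Profitabilities (E/h, kJ/s): F 3.53, E 1.37, C 1.14, B 0.889. Add prey in this order while the next type's profitability exceeds the intake rate on those already taken.
Rate on top 1: 0.1647. E: 1.37 > 0.1647 → include.
Rate on top 2: 0.5601. C: 1.14 > 0.5601 → include.
Rate on top 3: 0.6751. B: 0.889 > 0.6751 → include.
Optimal diet: F, E, C, B — 4 of 4 types.

4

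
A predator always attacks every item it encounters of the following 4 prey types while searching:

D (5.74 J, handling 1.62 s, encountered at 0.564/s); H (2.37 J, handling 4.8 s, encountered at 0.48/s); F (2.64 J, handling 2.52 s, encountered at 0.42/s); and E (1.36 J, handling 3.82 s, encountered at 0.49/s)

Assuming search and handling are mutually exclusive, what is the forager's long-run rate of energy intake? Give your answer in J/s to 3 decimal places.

0.860 J/s

Energy encountered per unit search time: 0.564×5.74 + 0.48×2.37 + 0.42×2.64 + 0.49×1.36 = 6.15 J/s.
Handling time per unit search time: 0.564×1.62 + 0.48×4.8 + 0.42×2.52 + 0.49×3.82 = 6.148.
Rate = 6.15/(1 + 6.148) = 0.8604 J/s.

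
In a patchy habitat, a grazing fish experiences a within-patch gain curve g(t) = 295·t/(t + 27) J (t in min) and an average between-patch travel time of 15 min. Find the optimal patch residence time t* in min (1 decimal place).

By the marginal value theorem, leave when the instantaneous gain rate g'(t) equals the habitat-wide average g(t)/(T + t).
g'(t) = 295·27/(t + 27)². Setting 295·27/(t+27)² = 295t/[(t+27)(15+t)] gives 27(15+t) = t(t+27), so t² = 27×15 = 405.
t* = √405 = 20.12 min.

20.1 min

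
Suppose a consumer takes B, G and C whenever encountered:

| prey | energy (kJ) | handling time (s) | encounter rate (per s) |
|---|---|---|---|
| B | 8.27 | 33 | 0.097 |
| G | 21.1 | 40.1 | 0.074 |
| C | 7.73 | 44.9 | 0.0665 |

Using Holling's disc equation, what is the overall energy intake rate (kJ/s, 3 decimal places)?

R = Σλ_iE_i / (1 + Σλ_ih_i)
Numerator: 0.097×8.27 + 0.074×21.1 + 0.0665×7.73 = 2.878
Denominator: 1 + 0.097×33 + 0.074×40.1 + 0.0665×44.9 = 10.15
R = 2.878/10.15 = 0.2834 kJ/s

0.283 kJ/s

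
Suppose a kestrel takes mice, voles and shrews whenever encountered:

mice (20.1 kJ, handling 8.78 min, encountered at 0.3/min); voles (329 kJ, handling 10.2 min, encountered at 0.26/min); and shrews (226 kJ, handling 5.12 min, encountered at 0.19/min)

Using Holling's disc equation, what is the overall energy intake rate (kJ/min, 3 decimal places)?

18.531 kJ/min

Energy encountered per unit search time: 0.3×20.1 + 0.26×329 + 0.19×226 = 134.5 kJ/min.
Handling time per unit search time: 0.3×8.78 + 0.26×10.2 + 0.19×5.12 = 6.259.
Rate = 134.5/(1 + 6.259) = 18.53 kJ/min.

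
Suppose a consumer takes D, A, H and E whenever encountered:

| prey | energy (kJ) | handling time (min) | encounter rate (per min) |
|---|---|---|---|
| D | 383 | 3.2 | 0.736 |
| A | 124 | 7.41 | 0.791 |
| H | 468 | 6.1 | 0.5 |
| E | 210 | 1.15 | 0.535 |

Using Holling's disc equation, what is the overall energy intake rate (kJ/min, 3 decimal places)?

56.384 kJ/min

R = Σλ_iE_i / (1 + Σλ_ih_i)
Numerator: 0.736×383 + 0.791×124 + 0.5×468 + 0.535×210 = 726.3
Denominator: 1 + 0.736×3.2 + 0.791×7.41 + 0.5×6.1 + 0.535×1.15 = 12.88
R = 726.3/12.88 = 56.38 kJ/min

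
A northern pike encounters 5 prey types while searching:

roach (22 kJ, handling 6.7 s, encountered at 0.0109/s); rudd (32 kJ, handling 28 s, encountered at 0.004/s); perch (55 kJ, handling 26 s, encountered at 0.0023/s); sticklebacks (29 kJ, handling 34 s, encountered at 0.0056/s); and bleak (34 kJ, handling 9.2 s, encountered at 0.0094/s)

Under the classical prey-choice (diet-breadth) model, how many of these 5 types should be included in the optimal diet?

Rank by E/h (kJ/s): bleak 3.7, roach 3.28, perch 2.12, rudd 1.14, sticklebacks 0.853. Include each in turn until the next type's E/h falls below the running intake rate.
Rate on top 1: 0.2942. roach: 3.28 > 0.2942 → include.
Rate on top 2: 0.4824. perch: 2.12 > 0.4824 → include.
Rate on top 3: 0.5625. rudd: 1.14 > 0.5625 → include.
Rate on top 4: 0.6114. sticklebacks: 0.853 > 0.6114 → include.
Optimal diet: bleak, roach, perch, rudd, sticklebacks — 5 of 5 types.

5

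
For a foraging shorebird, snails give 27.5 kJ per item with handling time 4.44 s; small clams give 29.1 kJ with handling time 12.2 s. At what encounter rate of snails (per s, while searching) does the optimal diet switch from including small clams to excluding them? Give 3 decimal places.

At the threshold, the rate on snails alone equals the profitability of small clams: λ·27.5/(1 + λ·4.44) = 29.1/12.2 = 2.385.
Rearranging, λ(27.5 − 2.385×4.44) = 2.385, so λ = 2.385/16.91 = 0.1411 per s.

0.141 per s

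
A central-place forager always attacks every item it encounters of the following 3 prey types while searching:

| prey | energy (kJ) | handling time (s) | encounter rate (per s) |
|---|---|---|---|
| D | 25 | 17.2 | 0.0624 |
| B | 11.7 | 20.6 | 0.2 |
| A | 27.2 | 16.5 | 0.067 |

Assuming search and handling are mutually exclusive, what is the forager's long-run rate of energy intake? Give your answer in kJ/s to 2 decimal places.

R = Σλ_iE_i / (1 + Σλ_ih_i)
Numerator: 0.0624×25 + 0.2×11.7 + 0.067×27.2 = 5.722
Denominator: 1 + 0.0624×17.2 + 0.2×20.6 + 0.067×16.5 = 7.299
R = 5.722/7.299 = 0.784 kJ/s

0.78 kJ/s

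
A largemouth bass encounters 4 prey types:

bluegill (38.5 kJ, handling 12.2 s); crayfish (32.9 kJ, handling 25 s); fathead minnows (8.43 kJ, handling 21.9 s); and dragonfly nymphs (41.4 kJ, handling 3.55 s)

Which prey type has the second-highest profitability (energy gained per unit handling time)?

bluegill

Profitability E/h (kJ/s): bluegill = 38.5/12.2 = 3.16, crayfish = 32.9/25 = 1.32, fathead minnows = 8.43/21.9 = 0.385, dragonfly nymphs = 41.4/3.55 = 11.7.
Ranked: dragonfly nymphs > bluegill > crayfish > fathead minnows.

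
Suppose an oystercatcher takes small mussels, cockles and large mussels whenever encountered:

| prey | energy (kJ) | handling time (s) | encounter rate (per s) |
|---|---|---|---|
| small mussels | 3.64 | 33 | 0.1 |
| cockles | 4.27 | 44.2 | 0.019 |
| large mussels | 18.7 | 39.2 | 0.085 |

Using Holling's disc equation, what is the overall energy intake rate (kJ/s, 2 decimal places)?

0.24 kJ/s

R = (0.1×3.64 + 0.019×4.27 + 0.085×18.7) / (1 + 0.1×33 + 0.019×44.2 + 0.085×39.2) = 2.035/8.472 = 0.2402 kJ/s.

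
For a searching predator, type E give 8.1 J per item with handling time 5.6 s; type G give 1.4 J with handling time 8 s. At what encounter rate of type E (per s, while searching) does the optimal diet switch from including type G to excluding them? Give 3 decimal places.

0.025 per s

Drop type G once their profitability E₂/h₂ falls below the rate achievable on type E alone: E₂/h₂ = λE₁/(1 + λh₁).
Solve for λ: λE₁h₂ = E₂(1 + λh₁) → λ(E₁h₂ − E₂h₁) = E₂ → λ = E₂/(E₁h₂ − E₂h₁).
λ = 1.4/(8.1×8 − 1.4×5.6) = 1.4/56.96 = 0.02458 per s.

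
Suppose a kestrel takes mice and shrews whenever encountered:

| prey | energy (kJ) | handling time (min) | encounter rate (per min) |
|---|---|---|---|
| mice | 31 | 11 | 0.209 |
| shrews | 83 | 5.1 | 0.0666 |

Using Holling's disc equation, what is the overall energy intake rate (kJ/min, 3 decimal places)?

Energy encountered per unit search time: 0.209×31 + 0.0666×83 = 12.01 kJ/min.
Handling time per unit search time: 0.209×11 + 0.0666×5.1 = 2.639.
Rate = 12.01/(1 + 2.639) = 3.3 kJ/min.

3.300 kJ/min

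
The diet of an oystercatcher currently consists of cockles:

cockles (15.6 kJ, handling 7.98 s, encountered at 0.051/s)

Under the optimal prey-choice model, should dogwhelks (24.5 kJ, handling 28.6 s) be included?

Yes

Current rate: (0.051×15.6)/(1 + 0.051×7.98) = 0.5655 kJ/s.
Profitability of dogwhelks: 24.5/28.6 = 0.8566 kJ/s.
Since 0.8566 > R, including dogwhelks increases the long-run rate.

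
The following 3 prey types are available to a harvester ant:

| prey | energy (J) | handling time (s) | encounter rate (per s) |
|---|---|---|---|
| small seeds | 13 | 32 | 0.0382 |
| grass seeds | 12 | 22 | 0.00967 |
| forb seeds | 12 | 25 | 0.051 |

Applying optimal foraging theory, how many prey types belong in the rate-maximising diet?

3

E/h in descending order: grass seeds 0.545, forb seeds 0.48, small seeds 0.406 J/s. The optimal diet is the largest prefix of this list for which every included type satisfies E_i/h_i > R on the types above it.
Rate on top 1: 0.09568. forb seeds: 0.48 > 0.09568 → include.
Rate on top 2: 0.2927. small seeds: 0.406 > 0.2927 → include.
Optimal diet: grass seeds, forb seeds, small seeds — 3 of 3 types.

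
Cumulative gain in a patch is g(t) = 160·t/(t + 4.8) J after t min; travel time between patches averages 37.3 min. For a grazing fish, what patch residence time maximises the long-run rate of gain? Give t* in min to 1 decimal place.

By the marginal value theorem, leave when the instantaneous gain rate g'(t) equals the habitat-wide average g(t)/(T + t).
g'(t) = 160·4.8/(t + 4.8)². Setting 160·4.8/(t+4.8)² = 160t/[(t+4.8)(37.3+t)] gives 4.8(37.3+t) = t(t+4.8), so t² = 4.8×37.3 = 179.
t* = √179 = 13.38 min.

13.4 min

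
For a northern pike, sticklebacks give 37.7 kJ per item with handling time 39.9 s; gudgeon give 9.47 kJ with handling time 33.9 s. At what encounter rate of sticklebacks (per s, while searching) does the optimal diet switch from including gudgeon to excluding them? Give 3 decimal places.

0.011 per s

The zero-one rule: include gudgeon iff E₂/h₂ > λE₁/(1+λh₁). Equality gives the switch point.
λE₁h₂ = E₂ + λE₂h₁ ⇒ λ = E₂/(E₁h₂ − E₂h₁) = 9.47/(1278 − 377.9) = 0.01052 per s.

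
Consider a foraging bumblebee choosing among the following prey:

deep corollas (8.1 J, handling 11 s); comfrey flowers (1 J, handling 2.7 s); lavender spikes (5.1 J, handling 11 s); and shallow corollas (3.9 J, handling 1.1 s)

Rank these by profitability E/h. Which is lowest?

comfrey flowers

In descending order of E/h:
shallow corollas: 3.9/1.1 = 3.55 J/s
deep corollas: 8.1/11 = 0.736 J/s
lavender spikes: 5.1/11 = 0.464 J/s
comfrey flowers: 1/2.7 = 0.37 J/s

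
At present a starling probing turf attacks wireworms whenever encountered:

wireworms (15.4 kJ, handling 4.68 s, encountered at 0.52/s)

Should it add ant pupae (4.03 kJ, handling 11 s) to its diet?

On wireworms alone, R = ΣλE/(1+Σλh) = 8.008/3.434 = 2.332 kJ/s.
ant pupae: E/h = 4.03/11 = 0.3664 kJ/s.
Since 0.3664 < R, time spent handling ant pupae is better spent searching.

No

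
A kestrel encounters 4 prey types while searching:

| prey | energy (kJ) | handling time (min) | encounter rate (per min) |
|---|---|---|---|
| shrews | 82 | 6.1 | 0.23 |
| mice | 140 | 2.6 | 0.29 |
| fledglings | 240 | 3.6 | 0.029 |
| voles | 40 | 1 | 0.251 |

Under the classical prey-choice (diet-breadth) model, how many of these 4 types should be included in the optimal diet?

3

Profitabilities (E/h, kJ/min): fledglings 66.7, mice 53.8, voles 40, shrews 13.4. Add prey in this order while the next type's profitability exceeds the intake rate on those already taken.
Rate on top 1: 6.302. mice: 53.8 > 6.302 → include.
Rate on top 2: 25.59. voles: 40 > 25.59 → include.
Rate on top 3: 27.31. shrews: 13.4 < 27.31 → exclude; stop.
Optimal diet: fledglings, mice, voles — 3 of 4 types.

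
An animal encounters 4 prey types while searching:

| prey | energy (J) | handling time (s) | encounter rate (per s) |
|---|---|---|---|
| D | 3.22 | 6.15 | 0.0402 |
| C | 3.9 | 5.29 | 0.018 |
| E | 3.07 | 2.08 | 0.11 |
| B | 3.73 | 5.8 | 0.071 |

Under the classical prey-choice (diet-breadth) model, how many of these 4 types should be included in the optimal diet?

4

Rank by E/h (J/s): E 1.48, C 0.737, B 0.643, D 0.524. Include each in turn until the next type's E/h falls below the running intake rate.
Rate on top 1: 0.2748. C: 0.737 > 0.2748 → include.
Rate on top 2: 0.3081. B: 0.643 > 0.3081 → include.
Rate on top 3: 0.3876. D: 0.524 > 0.3876 → include.
Optimal diet: E, C, B, D — 4 of 4 types.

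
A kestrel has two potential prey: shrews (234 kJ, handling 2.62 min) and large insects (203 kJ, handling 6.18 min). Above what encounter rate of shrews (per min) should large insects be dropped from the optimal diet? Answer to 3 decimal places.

The zero-one rule: include large insects iff E₂/h₂ > λE₁/(1+λh₁). Equality gives the switch point.
λE₁h₂ = E₂ + λE₂h₁ ⇒ λ = E₂/(E₁h₂ − E₂h₁) = 203/(1446 − 531.9) = 0.222 per min.

0.222 per min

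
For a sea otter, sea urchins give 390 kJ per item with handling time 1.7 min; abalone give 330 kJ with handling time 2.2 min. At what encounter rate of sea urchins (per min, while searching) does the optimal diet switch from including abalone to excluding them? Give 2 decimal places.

At the threshold, the rate on sea urchins alone equals the profitability of abalone: λ·390/(1 + λ·1.7) = 330/2.2 = 150.
Rearranging, λ(390 − 150×1.7) = 150, so λ = 150/135 = 1.111 per min.

1.11 per min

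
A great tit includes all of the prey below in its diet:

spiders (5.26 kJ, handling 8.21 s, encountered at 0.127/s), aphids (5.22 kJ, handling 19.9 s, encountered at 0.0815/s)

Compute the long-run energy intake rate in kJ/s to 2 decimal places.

R = (0.127×5.26 + 0.0815×5.22) / (1 + 0.127×8.21 + 0.0815×19.9) = 1.093/3.665 = 0.2984 kJ/s.

0.30 kJ/s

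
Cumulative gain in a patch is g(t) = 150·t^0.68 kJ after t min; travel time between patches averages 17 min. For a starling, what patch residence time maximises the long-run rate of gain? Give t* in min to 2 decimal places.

Optimal t* satisfies g'(t*) = g(t*)/(T + t*).
g'(t) = 0.68·150·t^-0.32. Setting 0.68·150·t^-0.32 = 150·t^0.68/(17+t) gives 0.68(17+t) = t, so 0.32·t = 0.68×17.
t* = 0.68×17/0.32 = 36.13 min.

36.13 min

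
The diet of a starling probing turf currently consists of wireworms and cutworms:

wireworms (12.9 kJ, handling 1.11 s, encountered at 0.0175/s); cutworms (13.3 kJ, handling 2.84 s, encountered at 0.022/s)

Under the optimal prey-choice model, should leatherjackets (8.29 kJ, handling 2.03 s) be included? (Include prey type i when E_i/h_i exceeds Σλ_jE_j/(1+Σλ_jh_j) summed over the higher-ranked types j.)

Yes

Intake rate on the current diet: R = (0.0175×12.9 + 0.022×13.3) / (1 + 0.0175×1.11 + 0.022×2.84) = 0.5183/1.082 = 0.4791 kJ/s.
Profitability of leatherjackets: 8.29/2.03 = 4.084 kJ/s.
Since 4.084 > R, including leatherjackets increases the long-run rate.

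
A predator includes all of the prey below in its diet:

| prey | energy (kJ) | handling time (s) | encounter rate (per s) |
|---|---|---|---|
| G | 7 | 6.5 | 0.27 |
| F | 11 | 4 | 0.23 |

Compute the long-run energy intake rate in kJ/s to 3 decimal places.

R = (0.27×7 + 0.23×11) / (1 + 0.27×6.5 + 0.23×4) = 4.42/3.675 = 1.203 kJ/s.

1.203 kJ/s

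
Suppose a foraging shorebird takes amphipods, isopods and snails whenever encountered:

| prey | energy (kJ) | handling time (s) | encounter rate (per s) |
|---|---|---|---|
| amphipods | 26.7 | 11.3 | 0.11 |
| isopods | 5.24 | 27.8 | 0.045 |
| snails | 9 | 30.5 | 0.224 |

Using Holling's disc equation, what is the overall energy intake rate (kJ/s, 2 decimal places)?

Energy encountered per unit search time: 0.11×26.7 + 0.045×5.24 + 0.224×9 = 5.189 kJ/s.
Handling time per unit search time: 0.11×11.3 + 0.045×27.8 + 0.224×30.5 = 9.326.
Rate = 5.189/(1 + 9.326) = 0.5025 kJ/s.

0.50 kJ/s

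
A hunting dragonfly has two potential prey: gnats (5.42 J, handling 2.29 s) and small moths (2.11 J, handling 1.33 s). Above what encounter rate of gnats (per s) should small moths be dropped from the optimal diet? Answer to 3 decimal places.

At the threshold, the rate on gnats alone equals the profitability of small moths: λ·5.42/(1 + λ·2.29) = 2.11/1.33 = 1.586.
Rearranging, λ(5.42 − 1.586×2.29) = 1.586, so λ = 1.586/1.787 = 0.8878 per s.

0.888 per s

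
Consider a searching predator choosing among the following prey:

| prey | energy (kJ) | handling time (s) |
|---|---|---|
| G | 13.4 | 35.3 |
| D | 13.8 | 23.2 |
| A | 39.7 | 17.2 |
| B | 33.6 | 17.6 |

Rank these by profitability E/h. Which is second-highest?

In descending order of E/h:
A: 39.7/17.2 = 2.31 kJ/s
B: 33.6/17.6 = 1.91 kJ/s
D: 13.8/23.2 = 0.595 kJ/s
G: 13.4/35.3 = 0.38 kJ/s

B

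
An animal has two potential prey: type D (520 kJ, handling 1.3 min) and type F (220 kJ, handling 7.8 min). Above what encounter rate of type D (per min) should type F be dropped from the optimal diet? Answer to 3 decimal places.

0.058 per min

The zero-one rule: include type F iff E₂/h₂ > λE₁/(1+λh₁). Equality gives the switch point.
λE₁h₂ = E₂ + λE₂h₁ ⇒ λ = E₂/(E₁h₂ − E₂h₁) = 220/(4056 − 286) = 0.05836 per min.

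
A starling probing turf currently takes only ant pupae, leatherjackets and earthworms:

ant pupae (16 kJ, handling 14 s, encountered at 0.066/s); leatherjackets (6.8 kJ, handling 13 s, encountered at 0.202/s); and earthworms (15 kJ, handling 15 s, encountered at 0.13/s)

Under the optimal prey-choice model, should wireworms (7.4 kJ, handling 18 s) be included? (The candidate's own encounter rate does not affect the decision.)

Intake rate on the current diet: R = (0.066×16 + 0.202×6.8 + 0.13×15) / (1 + 0.066×14 + 0.202×13 + 0.13×15) = 4.38/6.5 = 0.6738 kJ/s.
Profitability of wireworms: 7.4/18 = 0.4111 kJ/s.
Since 0.4111 < R, time spent handling wireworms is better spent searching.

No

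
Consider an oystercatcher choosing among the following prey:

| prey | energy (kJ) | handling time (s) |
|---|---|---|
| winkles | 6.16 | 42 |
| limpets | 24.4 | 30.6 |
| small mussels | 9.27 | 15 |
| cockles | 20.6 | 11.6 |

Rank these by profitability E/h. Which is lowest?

winkles

Profitability E/h (kJ/s): winkles = 6.16/42 = 0.147, limpets = 24.4/30.6 = 0.797, small mussels = 9.27/15 = 0.618, cockles = 20.6/11.6 = 1.78.
Ranked: cockles > limpets > small mussels > winkles.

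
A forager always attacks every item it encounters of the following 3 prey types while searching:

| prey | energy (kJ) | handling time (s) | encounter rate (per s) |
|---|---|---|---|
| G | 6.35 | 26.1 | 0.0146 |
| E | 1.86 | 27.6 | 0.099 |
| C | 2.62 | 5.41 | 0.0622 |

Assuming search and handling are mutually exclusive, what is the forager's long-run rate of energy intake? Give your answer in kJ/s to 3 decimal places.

0.099 kJ/s

Energy encountered per unit search time: 0.0146×6.35 + 0.099×1.86 + 0.0622×2.62 = 0.4398 kJ/s.
Handling time per unit search time: 0.0146×26.1 + 0.099×27.6 + 0.0622×5.41 = 3.45.
Rate = 0.4398/(1 + 3.45) = 0.09884 kJ/s.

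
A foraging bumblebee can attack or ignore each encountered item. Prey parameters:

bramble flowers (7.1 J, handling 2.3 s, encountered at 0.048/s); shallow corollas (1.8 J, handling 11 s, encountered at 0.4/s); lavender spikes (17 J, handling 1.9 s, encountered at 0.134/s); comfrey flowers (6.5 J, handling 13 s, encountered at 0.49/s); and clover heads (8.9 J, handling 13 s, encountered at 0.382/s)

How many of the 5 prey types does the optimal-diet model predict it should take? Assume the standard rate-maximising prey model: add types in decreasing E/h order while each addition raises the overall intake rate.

E/h in descending order: lavender spikes 8.95, bramble flowers 3.09, clover heads 0.685, comfrey flowers 0.5, shallow corollas 0.164 J/s. The optimal diet is the largest prefix of this list for which every included type satisfies E_i/h_i > R on the types above it.
Rate on top 1: 1.816. bramble flowers: 3.09 > 1.816 → include.
Rate on top 2: 1.919. clover heads: 0.685 < 1.919 → exclude; stop.
Optimal diet: lavender spikes, bramble flowers — 2 of 5 types.

2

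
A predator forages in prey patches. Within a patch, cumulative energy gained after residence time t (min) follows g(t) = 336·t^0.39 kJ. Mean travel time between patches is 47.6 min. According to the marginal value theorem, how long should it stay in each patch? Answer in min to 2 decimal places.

30.43 min

Optimal t* satisfies g'(t*) = g(t*)/(T + t*).
g'(t) = 0.39·336·t^-0.61. Setting 0.39·336·t^-0.61 = 336·t^0.39/(47.6+t) gives 0.39(47.6+t) = t, so 0.61·t = 0.39×47.6.
t* = 0.39×47.6/0.61 = 30.43 min.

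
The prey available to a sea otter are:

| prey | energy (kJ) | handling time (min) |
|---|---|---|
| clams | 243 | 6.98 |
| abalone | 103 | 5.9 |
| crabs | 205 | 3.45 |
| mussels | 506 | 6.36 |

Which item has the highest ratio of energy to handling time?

In descending order of E/h:
mussels: 506/6.36 = 79.6 kJ/min
crabs: 205/3.45 = 59.4 kJ/min
clams: 243/6.98 = 34.8 kJ/min
abalone: 103/5.9 = 17.5 kJ/min

mussels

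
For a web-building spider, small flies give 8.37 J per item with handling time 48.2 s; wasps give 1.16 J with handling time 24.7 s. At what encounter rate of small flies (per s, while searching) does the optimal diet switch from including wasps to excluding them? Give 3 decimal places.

0.008 per s

Drop wasps once their profitability E₂/h₂ falls below the rate achievable on small flies alone: E₂/h₂ = λE₁/(1 + λh₁).
Solve for λ: λE₁h₂ = E₂(1 + λh₁) → λ(E₁h₂ − E₂h₁) = E₂ → λ = E₂/(E₁h₂ − E₂h₁).
λ = 1.16/(8.37×24.7 − 1.16×48.2) = 1.16/150.8 = 0.007691 per s.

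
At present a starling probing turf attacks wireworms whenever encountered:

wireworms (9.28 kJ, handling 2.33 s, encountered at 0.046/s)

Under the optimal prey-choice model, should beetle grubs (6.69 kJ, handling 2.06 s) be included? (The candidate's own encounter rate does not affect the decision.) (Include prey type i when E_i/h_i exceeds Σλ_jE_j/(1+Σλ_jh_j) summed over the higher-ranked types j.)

Current rate: (0.046×9.28)/(1 + 0.046×2.33) = 0.3856 kJ/s.
beetle grubs: E/h = 6.69/2.06 = 3.248 kJ/s.
3.248 > 0.3856, so adding beetle grubs raises the average — include it.

Yes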